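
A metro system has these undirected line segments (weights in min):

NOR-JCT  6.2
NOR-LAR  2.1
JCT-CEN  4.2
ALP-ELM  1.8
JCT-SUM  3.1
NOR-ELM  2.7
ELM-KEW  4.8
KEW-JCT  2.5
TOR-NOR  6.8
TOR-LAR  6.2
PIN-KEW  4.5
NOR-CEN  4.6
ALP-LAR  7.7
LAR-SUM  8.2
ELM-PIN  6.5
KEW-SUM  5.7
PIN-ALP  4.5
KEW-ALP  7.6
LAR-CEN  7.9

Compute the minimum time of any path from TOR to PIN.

Compare a few routes:
TOR - NOR - ELM - PIN: 6.8+2.7+6.5 = 16
TOR - LAR - NOR - ELM - PIN: 6.2+2.1+2.7+6.5 = 17.5
TOR - LAR - NOR - ELM - ALP - PIN: 6.2+2.1+2.7+1.8+4.5 = 17.3
TOR - NOR - ELM - ALP - PIN: 6.8+2.7+1.8+4.5 = 15.8
Cheapest is TOR - NOR - ELM - ALP - PIN at 15.8 min.

15.8 min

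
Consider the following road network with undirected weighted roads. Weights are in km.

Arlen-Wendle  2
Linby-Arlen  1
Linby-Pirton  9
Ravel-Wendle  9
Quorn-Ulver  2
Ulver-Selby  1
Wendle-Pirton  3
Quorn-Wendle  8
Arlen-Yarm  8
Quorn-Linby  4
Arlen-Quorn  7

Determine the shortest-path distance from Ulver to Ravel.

Settle nodes by increasing distance from Ulver:
Ulver: 0
Selby: 1  (via Ulver)
Quorn: 2  (via Ulver)
Linby: 6  (via Quorn)
Arlen: 7  (via Linby)
Wendle: 9  (via Arlen)
Pirton: 12  (via Wendle)
Yarm: 15  (via Arlen)
Ravel: 18  (via Wendle)
Shortest route: Ulver–Quorn–Linby–Arlen–Wendle–Ravel = 18 km.

18 km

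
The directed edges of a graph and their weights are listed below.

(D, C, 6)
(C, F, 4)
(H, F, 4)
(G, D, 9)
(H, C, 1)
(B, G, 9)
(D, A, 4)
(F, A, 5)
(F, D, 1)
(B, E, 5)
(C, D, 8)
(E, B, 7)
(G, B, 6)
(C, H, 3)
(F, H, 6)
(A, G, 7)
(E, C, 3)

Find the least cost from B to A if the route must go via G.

Shortest B→G: B → G = 9
Best G to A: G → D → A costing 13
Total via G: 9 + 13 = 22.

22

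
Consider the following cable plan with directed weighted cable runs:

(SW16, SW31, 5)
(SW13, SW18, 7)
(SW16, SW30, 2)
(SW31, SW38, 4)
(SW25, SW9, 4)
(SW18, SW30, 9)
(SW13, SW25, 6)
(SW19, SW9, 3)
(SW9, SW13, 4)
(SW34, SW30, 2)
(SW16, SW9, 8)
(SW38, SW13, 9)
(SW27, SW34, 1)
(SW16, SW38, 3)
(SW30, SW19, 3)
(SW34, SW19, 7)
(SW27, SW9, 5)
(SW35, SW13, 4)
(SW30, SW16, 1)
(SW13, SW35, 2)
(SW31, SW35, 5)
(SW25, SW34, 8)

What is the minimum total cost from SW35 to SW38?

24

Running Dijkstra from SW35:
SW35: 0
SW13: 4  (via SW35)
SW25: 10  (via SW13)
SW18: 11  (via SW13)
SW9: 14  (via SW25)
SW34: 18  (via SW25)
SW30: 20  (via SW18)
SW16: 21  (via SW30)
SW19: 23  (via SW30)
SW38: 24  (via SW16)
Shortest route: SW35 → SW13 → SW18 → SW30 → SW16 → SW38 = 24.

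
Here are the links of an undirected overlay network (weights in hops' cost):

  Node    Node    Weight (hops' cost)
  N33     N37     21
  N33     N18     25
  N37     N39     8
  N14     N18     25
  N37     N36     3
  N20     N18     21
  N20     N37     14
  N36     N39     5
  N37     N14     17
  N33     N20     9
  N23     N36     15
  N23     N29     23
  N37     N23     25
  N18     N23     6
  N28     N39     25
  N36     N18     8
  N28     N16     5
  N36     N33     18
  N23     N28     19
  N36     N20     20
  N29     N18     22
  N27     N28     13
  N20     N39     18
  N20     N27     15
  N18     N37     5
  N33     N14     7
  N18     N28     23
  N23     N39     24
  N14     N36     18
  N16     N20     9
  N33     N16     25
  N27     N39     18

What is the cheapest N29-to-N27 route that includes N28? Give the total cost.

Shortest N29→N28: N29 → N23 → N28 = 42
Best N28 to N27: N28 → N27 costing 13
Total via N28: 42 + 13 = 55 hops' cost.

55 hops' cost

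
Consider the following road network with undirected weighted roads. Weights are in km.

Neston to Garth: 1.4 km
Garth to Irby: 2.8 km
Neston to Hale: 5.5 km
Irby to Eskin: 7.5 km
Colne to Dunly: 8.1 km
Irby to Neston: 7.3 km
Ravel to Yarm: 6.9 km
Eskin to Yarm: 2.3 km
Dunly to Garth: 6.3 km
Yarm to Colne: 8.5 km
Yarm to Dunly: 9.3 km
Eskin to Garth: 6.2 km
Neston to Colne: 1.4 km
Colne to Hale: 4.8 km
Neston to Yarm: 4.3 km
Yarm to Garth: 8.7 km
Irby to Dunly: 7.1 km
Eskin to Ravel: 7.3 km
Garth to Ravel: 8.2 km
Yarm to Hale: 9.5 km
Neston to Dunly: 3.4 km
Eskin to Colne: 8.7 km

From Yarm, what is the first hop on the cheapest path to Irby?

Compare a few routes:
Yarm–Eskin–Irby: 2.3+7.5 = 9.8
Yarm–Neston–Garth–Irby: 4.3+1.4+2.8 = 8.5
Yarm–Eskin–Garth–Irby: 2.3+6.2+2.8 = 11.3
Yarm–Garth–Irby: 8.7+2.8 = 11.5
The minimum is 8.5 km via Yarm–Neston–Garth–Irby.
So from Yarm the first move is to Neston.

Neston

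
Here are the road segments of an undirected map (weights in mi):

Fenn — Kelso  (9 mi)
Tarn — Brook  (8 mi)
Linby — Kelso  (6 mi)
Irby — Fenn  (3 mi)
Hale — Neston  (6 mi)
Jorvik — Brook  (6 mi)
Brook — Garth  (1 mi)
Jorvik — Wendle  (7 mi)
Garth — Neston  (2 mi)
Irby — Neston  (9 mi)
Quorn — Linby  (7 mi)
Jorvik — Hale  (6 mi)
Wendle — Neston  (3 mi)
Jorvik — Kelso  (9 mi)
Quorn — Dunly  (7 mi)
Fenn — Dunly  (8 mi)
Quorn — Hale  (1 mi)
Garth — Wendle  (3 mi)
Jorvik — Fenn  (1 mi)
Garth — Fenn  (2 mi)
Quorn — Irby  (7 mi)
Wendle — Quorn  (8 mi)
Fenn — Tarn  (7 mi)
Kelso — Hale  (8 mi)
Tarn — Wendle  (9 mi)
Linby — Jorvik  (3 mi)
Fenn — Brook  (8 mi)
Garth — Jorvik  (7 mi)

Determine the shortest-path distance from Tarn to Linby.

Candidate routes:
Tarn–Brook–Jorvik–Linby: 8+6+3 = 17
Tarn–Wendle–Garth–Fenn–Jorvik–Linby: 9+3+2+1+3 = 18
Tarn–Brook–Garth–Fenn–Jorvik–Linby: 8+1+2+1+3 = 15
Tarn–Fenn–Jorvik–Linby: 7+1+3 = 11
The minimum is 11 mi via Tarn–Fenn–Jorvik–Linby.

11 mi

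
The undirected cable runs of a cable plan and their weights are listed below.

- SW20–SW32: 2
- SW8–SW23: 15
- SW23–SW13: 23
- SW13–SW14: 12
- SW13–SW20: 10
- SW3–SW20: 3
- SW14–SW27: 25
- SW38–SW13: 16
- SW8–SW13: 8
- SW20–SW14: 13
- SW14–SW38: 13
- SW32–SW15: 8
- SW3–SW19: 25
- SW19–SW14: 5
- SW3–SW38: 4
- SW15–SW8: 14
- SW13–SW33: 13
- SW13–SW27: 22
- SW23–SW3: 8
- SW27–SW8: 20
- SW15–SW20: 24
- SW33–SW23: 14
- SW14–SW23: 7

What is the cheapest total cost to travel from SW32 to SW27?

34

Enumerating some paths:
SW32 → SW20 → SW13 → SW27: 2+10+22 = 34
SW32 → SW20 → SW14 → SW27: 2+13+25 = 40
SW32 → SW20 → SW13 → SW8 → SW27: 2+10+8+20 = 40
Cheapest is SW32 → SW20 → SW13 → SW27 at 34.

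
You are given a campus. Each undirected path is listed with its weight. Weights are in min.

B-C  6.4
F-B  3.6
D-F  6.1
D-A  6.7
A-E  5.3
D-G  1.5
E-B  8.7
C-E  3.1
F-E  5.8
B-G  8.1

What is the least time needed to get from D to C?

15 min

Candidate routes:
D → F → B → C: 6.1+3.6+6.4 = 16.1
D → F → E → C: 6.1+5.8+3.1 = 15
D → G → B → C: 1.5+8.1+6.4 = 16
D → A → E → C: 6.7+5.3+3.1 = 15.1
The minimum is 15 min via D → F → E → C.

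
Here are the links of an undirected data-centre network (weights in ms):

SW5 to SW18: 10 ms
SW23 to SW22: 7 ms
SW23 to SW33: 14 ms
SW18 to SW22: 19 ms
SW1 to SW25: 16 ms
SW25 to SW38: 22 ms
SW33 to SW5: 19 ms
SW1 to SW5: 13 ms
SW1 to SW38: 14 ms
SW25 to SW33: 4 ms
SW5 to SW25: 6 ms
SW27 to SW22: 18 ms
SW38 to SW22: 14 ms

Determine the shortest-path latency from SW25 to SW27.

Running Dijkstra from SW25:
SW25: 0
SW33: 4  (via SW25)
SW5: 6  (via SW25)
SW1: 16  (via SW25)
SW18: 16  (via SW5)
SW23: 18  (via SW33)
SW38: 22  (via SW25)
SW22: 25  (via SW23)
SW27: 43  (via SW22)
Shortest route: SW25 → SW33 → SW23 → SW22 → SW27 = 43 ms.

43 ms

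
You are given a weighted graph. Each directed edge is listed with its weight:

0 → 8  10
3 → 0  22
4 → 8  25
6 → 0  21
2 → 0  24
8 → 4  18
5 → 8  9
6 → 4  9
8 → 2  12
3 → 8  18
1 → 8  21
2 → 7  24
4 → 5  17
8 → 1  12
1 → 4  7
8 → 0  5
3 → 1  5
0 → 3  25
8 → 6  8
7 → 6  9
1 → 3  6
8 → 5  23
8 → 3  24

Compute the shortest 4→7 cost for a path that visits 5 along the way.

62

Best 4 to 5: 4 → 5 costing 17
Best 5 to 7: 5 → 8 → 2 → 7 costing 45
Total via 5: 17 + 45 = 62.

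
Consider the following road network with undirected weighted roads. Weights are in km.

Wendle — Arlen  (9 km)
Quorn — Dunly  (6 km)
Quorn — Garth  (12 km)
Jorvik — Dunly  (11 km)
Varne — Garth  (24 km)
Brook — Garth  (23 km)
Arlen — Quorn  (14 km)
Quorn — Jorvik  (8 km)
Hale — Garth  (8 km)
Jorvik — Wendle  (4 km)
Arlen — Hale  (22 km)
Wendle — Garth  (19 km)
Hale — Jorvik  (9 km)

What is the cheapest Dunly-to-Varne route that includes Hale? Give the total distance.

52 km

Shortest Dunly→Hale: Dunly → Jorvik → Hale = 20
Shortest Hale→Varne: Hale → Garth → Varne = 32
Total via Hale: 20 + 32 = 52 km.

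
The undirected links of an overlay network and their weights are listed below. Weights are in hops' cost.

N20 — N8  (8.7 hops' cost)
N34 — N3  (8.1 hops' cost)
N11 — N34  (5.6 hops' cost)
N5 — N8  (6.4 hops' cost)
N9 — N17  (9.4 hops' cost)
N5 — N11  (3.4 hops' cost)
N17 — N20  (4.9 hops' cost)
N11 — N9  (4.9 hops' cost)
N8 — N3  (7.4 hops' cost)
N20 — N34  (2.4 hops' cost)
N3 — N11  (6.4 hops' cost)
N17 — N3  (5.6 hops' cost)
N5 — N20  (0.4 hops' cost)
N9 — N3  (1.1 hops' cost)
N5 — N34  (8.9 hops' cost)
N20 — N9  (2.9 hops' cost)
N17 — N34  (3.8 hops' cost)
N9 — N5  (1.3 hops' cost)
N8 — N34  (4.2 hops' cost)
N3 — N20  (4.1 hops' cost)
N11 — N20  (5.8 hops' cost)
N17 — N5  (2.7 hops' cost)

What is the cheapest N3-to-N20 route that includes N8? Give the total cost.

14 hops' cost

Best N3 to N8: N3 → N8 costing 7.4
Shortest N8→N20: N8 → N34 → N20 = 6.6
Total via N8: 7.4 + 6.6 = 14 hops' cost.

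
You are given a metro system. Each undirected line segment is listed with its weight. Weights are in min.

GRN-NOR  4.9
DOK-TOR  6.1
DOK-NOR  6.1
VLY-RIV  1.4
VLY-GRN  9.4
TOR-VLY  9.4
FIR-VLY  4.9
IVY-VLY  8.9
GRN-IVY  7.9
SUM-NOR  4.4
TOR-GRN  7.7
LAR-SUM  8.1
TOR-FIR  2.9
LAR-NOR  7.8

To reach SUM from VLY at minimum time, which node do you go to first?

GRN

Compare a few routes:
VLY - FIR - TOR - DOK - NOR - SUM: 4.9+2.9+6.1+6.1+4.4 = 24.4
VLY - FIR - TOR - GRN - NOR - SUM: 4.9+2.9+7.7+4.9+4.4 = 24.8
VLY - GRN - NOR - SUM: 9.4+4.9+4.4 = 18.7
Cheapest is VLY - GRN - NOR - SUM at 18.7 min.
So from VLY the first move is to GRN.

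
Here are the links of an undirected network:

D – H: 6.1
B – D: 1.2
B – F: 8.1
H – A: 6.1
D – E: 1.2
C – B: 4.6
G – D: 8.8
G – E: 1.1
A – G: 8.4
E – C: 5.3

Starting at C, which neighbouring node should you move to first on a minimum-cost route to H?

Enumerating some paths:
C - B - D - H: 4.6+1.2+6.1 = 11.9
C - E - D - H: 5.3+1.2+6.1 = 12.6
The minimum is 11.9 via C - B - D - H.
So from C the first move is to B.

B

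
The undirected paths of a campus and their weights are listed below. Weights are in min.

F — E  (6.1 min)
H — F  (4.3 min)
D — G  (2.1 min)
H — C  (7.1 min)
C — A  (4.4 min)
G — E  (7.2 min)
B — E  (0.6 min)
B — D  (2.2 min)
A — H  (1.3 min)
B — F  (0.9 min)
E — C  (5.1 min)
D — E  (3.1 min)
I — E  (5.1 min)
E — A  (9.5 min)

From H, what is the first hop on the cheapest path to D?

F

Candidate routes:
H → F → B → D: 4.3+0.9+2.2 = 7.4
H → F → E → B → D: 4.3+6.1+0.6+2.2 = 13.2
H → F → B → E → D: 4.3+0.9+0.6+3.1 = 8.9
Cheapest is H → F → B → D at 7.4 min.
So from H the first move is to F.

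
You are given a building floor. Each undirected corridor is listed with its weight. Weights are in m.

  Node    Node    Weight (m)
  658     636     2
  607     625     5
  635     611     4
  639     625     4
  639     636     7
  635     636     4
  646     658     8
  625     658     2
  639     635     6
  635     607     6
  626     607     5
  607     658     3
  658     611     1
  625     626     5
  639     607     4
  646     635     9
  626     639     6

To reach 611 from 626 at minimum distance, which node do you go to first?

625

Candidate routes:
626 → 607 → 625 → 658 → 611: 5+5+2+1 = 13
626 → 607 → 658 → 611: 5+3+1 = 9
626 → 625 → 658 → 611: 5+2+1 = 8
626 → 639 → 625 → 658 → 611: 6+4+2+1 = 13
The minimum is 8 m via 626 → 625 → 658 → 611.
So from 626 the first move is to 625.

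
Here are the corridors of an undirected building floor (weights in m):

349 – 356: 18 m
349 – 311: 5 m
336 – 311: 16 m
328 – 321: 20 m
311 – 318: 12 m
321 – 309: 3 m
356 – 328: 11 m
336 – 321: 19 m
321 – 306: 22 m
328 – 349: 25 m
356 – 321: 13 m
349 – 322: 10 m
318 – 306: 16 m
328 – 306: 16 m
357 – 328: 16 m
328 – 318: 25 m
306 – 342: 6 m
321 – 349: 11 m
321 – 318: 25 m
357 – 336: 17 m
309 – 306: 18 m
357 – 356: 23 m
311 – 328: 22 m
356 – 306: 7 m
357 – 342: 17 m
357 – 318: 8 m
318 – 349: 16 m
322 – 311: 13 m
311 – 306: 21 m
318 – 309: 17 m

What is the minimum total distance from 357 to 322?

Running Dijkstra from 357:
357: 0
318: 8  (via 357)
328: 16  (via 357)
336: 17  (via 357)
342: 17  (via 357)
311: 20  (via 318)
356: 23  (via 357)
306: 23  (via 342)
349: 24  (via 318)
309: 25  (via 318)
321: 28  (via 309)
322: 33  (via 311)
Shortest route: 357–318–311–322 = 33 m.

33 m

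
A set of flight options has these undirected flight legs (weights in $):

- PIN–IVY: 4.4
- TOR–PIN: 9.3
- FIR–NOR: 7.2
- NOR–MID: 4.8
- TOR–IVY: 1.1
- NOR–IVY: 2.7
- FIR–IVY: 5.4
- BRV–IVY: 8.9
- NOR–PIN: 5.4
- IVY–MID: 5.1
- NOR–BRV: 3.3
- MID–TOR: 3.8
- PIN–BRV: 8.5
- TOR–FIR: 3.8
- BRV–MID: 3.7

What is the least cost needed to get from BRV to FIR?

Shortest distances from BRV:
BRV: 0
NOR: 3.3  (via BRV)
MID: 3.7  (via BRV)
IVY: 6  (via NOR)
TOR: 7.1  (via IVY)
PIN: 8.5  (via BRV)
FIR: 10.5  (via NOR)
Shortest route: BRV → NOR → FIR = $10.5.

$10.5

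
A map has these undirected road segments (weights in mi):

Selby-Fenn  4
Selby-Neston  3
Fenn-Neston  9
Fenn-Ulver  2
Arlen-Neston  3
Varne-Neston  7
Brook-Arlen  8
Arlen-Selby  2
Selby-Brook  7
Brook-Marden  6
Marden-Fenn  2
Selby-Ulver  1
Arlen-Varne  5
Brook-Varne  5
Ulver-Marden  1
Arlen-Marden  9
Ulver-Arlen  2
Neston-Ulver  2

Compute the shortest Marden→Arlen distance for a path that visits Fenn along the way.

Best Marden to Fenn: Marden–Fenn costing 2
Shortest Fenn→Arlen: Fenn–Ulver–Arlen = 4
Total via Fenn: 2 + 4 = 6 mi.

6 mi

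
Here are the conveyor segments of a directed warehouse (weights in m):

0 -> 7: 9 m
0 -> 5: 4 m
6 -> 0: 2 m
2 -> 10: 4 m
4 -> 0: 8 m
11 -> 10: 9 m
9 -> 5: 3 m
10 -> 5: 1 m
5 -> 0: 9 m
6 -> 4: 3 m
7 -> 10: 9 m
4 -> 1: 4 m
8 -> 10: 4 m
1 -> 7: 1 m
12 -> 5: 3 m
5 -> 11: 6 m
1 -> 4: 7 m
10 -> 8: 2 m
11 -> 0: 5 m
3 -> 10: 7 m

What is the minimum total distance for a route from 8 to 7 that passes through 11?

25 m

Best 8 to 11: 8–10–5–11 costing 11
Best 11 to 7: 11–0–7 costing 14
Total via 11: 11 + 14 = 25 m.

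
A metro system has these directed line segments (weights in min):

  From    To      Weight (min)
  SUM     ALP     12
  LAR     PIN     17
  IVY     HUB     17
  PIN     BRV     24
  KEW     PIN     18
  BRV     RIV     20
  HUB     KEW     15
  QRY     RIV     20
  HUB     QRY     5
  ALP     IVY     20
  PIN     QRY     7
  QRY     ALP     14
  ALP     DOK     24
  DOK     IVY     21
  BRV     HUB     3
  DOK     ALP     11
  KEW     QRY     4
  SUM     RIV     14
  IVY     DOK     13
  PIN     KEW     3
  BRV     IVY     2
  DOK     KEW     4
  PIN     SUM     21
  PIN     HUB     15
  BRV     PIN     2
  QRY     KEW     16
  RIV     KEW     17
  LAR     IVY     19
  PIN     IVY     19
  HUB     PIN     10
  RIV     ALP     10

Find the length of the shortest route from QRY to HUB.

Running Dijkstra from QRY:
QRY: 0
ALP: 14  (via QRY)
KEW: 16  (via QRY)
RIV: 20  (via QRY)
IVY: 34  (via ALP)
PIN: 34  (via KEW)
DOK: 38  (via ALP)
HUB: 49  (via PIN)
Shortest route: QRY → KEW → PIN → HUB = 49 min.

49 min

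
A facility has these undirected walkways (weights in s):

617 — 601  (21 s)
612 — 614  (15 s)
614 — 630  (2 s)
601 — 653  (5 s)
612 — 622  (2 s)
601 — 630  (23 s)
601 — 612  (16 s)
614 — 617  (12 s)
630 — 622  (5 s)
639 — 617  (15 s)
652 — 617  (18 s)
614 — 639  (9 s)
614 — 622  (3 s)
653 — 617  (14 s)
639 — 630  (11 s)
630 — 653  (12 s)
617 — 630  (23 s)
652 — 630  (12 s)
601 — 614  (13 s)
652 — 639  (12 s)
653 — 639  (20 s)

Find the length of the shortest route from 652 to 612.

Settle nodes by increasing distance from 652:
652: 0
630: 12  (via 652)
639: 12  (via 652)
614: 14  (via 630)
622: 17  (via 630)
617: 18  (via 652)
612: 19  (via 622)
Shortest route: 652 → 630 → 622 → 612 = 19 s.

19 s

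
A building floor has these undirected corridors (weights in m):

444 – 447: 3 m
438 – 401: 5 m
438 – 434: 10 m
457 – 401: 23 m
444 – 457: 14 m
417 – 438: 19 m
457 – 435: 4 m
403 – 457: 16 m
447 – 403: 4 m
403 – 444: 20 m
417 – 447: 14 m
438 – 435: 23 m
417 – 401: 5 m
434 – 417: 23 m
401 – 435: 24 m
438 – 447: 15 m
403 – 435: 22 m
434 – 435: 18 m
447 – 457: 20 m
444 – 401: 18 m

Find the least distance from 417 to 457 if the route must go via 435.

Best 417 to 435: 417–401–435 costing 29
Best 435 to 457: 435–457 costing 4
Total via 435: 29 + 4 = 33 m.

33 m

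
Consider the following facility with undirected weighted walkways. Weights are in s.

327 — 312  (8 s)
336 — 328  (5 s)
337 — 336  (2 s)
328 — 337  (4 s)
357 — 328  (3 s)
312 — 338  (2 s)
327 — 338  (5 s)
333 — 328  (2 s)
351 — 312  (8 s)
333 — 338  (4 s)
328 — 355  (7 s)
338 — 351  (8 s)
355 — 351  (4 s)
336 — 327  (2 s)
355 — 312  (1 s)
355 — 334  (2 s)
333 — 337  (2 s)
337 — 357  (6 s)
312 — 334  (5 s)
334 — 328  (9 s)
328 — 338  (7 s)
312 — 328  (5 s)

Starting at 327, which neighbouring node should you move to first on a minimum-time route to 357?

336

Candidate routes:
327–336–337–333–328–357: 2+2+2+2+3 = 11
327–336–337–328–357: 2+2+4+3 = 11
327–336–337–357: 2+2+6 = 10
The minimum is 10 s via 327–336–337–357.
So from 327 the first move is to 336.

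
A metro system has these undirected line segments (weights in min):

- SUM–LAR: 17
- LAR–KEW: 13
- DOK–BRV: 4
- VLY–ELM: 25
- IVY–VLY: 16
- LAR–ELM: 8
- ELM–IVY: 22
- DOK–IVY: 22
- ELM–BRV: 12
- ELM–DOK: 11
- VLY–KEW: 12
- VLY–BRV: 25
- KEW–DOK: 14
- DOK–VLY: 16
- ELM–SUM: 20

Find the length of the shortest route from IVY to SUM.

42 min

Candidate routes:
IVY → ELM → LAR → SUM: 22+8+17 = 47
IVY → ELM → SUM: 22+20 = 42
The minimum is 42 min via IVY → ELM → SUM.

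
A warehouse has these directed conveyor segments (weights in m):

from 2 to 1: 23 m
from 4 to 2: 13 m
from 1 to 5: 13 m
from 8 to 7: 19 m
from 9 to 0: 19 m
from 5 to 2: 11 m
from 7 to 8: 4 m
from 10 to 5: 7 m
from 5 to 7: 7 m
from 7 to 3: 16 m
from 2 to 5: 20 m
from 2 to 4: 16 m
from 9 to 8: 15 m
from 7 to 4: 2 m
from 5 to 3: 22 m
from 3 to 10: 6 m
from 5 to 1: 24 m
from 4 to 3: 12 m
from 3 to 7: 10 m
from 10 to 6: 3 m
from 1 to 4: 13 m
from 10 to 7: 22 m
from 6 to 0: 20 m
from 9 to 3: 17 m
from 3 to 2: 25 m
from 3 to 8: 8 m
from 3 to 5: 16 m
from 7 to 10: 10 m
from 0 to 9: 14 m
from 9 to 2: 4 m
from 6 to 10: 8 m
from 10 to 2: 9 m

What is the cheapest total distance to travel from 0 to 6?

40 m

Settle nodes by increasing distance from 0:
0: 0
9: 14  (via 0)
2: 18  (via 9)
8: 29  (via 9)
3: 31  (via 9)
4: 34  (via 2)
10: 37  (via 3)
5: 38  (via 2)
6: 40  (via 10)
Shortest route: 0–9–3–10–6 = 40 m.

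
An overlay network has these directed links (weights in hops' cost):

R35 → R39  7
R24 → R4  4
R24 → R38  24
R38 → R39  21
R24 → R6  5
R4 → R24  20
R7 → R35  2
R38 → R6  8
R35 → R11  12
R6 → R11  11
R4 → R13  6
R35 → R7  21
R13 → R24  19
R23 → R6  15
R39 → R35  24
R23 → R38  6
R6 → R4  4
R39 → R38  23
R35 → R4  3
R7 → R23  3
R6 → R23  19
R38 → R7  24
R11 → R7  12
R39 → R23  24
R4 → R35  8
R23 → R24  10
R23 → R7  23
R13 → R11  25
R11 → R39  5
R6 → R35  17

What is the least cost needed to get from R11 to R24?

Shortest distances from R11:
R11: 0
R39: 5  (via R11)
R7: 12  (via R11)
R35: 14  (via R7)
R23: 15  (via R7)
R4: 17  (via R35)
R38: 21  (via R23)
R13: 23  (via R4)
R24: 25  (via R23)
Shortest route: R11 → R7 → R23 → R24 = 25 hops' cost.

25 hops' cost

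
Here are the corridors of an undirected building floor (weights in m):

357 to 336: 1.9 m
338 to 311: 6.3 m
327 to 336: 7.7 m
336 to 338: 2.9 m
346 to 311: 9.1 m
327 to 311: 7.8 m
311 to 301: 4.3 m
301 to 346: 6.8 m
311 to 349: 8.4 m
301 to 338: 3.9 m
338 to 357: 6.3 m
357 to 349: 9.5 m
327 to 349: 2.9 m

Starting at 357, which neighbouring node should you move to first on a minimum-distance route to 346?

336

Enumerating some paths:
357 - 338 - 301 - 346: 6.3+3.9+6.8 = 17
357 - 336 - 338 - 301 - 346: 1.9+2.9+3.9+6.8 = 15.5
Cheapest is 357 - 336 - 338 - 301 - 346 at 15.5 m.
So from 357 the first move is to 336.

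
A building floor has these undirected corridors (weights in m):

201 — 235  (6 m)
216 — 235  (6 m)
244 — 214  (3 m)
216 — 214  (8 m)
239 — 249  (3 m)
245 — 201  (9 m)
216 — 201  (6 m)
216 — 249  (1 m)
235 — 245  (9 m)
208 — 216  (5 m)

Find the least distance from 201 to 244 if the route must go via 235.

Best 201 to 235: 201–235 costing 6
Shortest 235→244: 235–216–214–244 = 17
Total via 235: 6 + 17 = 23 m.

23 m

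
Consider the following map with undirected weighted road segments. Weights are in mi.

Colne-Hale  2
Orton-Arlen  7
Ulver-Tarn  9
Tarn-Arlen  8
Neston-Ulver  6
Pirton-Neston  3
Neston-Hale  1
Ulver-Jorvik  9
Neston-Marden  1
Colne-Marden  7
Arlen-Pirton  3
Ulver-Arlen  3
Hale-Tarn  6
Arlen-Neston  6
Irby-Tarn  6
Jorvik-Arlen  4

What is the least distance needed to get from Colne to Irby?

14 mi

Compare a few routes:
Colne–Marden–Neston–Hale–Tarn–Irby: 7+1+1+6+6 = 21
Colne–Hale–Tarn–Irby: 2+6+6 = 14
The minimum is 14 mi via Colne–Hale–Tarn–Irby.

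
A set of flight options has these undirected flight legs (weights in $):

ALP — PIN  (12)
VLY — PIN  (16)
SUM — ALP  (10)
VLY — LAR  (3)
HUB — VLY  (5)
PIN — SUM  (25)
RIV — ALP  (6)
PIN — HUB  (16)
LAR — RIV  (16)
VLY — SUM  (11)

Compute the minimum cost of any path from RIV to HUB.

Running Dijkstra from RIV:
RIV: 0
ALP: 6  (via RIV)
SUM: 16  (via ALP)
LAR: 16  (via RIV)
PIN: 18  (via ALP)
VLY: 19  (via LAR)
HUB: 24  (via VLY)
Shortest route: RIV → LAR → VLY → HUB = $24.

$24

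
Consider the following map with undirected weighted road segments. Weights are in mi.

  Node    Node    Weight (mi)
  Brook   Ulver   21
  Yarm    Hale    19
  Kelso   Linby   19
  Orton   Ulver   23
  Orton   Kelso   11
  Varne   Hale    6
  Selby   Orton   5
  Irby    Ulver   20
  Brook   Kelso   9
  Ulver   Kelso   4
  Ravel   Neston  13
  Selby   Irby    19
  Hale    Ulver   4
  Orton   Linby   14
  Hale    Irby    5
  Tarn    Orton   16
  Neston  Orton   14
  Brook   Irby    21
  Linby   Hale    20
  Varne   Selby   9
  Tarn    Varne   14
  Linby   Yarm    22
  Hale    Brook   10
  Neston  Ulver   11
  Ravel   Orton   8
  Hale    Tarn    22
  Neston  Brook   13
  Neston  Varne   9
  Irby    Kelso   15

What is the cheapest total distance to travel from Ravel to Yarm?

Running Dijkstra from Ravel:
Ravel: 0
Orton: 8  (via Ravel)
Selby: 13  (via Orton)
Neston: 13  (via Ravel)
Kelso: 19  (via Orton)
Varne: 22  (via Selby)
Linby: 22  (via Orton)
Ulver: 23  (via Kelso)
Tarn: 24  (via Orton)
Brook: 26  (via Neston)
Hale: 27  (via Ulver)
Irby: 32  (via Selby)
Yarm: 44  (via Linby)
Shortest route: Ravel → Orton → Linby → Yarm = 44 mi.

44 mi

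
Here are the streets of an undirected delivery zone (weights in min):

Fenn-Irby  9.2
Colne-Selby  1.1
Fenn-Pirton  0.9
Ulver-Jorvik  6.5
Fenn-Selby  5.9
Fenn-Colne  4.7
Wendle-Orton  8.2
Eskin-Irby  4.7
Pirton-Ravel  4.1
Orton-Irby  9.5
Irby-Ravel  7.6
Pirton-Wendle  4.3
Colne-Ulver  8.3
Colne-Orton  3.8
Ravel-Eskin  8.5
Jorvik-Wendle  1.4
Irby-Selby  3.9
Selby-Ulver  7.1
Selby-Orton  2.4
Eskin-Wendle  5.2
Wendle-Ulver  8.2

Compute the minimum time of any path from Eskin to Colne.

Candidate routes:
Eskin–Irby–Selby–Colne: 4.7+3.9+1.1 = 9.7
Eskin–Wendle–Orton–Selby–Colne: 5.2+8.2+2.4+1.1 = 16.9
Eskin–Irby–Selby–Orton–Colne: 4.7+3.9+2.4+3.8 = 14.8
Eskin–Wendle–Pirton–Fenn–Colne: 5.2+4.3+0.9+4.7 = 15.1
The minimum is 9.7 min via Eskin–Irby–Selby–Colne.

9.7 min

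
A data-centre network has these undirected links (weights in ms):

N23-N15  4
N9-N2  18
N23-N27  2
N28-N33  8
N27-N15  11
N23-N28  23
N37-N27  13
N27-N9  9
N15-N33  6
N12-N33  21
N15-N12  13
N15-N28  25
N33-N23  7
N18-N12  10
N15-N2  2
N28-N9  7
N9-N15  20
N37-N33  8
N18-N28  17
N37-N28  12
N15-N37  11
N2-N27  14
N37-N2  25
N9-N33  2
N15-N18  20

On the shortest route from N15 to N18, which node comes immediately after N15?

N18

Compare a few routes:
N15 - N18: 20 = 20
N15 - N12 - N18: 13+10 = 23
Cheapest is N15 - N18 at 20 ms.
So from N15 the first move is to N18.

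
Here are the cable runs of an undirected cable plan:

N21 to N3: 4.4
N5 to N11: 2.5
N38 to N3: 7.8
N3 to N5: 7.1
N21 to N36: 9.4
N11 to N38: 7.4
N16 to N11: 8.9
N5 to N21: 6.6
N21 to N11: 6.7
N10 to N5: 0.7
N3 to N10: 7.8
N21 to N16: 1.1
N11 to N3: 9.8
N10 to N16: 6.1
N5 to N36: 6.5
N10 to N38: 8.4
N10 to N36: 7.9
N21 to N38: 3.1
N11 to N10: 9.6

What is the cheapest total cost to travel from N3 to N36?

13.6

Candidate routes:
N3 → N10 → N5 → N36: 7.8+0.7+6.5 = 15
N3 → N5 → N36: 7.1+6.5 = 13.6
N3 → N21 → N36: 4.4+9.4 = 13.8
N3 → N5 → N10 → N36: 7.1+0.7+7.9 = 15.7
Cheapest is N3 → N5 → N36 at 13.6.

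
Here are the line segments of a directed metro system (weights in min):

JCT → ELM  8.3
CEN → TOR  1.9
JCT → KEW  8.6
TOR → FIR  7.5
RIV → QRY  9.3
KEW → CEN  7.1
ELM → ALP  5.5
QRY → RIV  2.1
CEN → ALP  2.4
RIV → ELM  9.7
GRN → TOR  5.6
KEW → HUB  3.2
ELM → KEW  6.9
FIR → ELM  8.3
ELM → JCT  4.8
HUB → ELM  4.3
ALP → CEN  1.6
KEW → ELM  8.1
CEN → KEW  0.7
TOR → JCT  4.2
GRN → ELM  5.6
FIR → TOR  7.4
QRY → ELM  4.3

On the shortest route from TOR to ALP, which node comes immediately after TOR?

Enumerating some paths:
TOR → JCT → KEW → CEN → ALP: 4.2+8.6+7.1+2.4 = 22.3
TOR → JCT → ELM → ALP: 4.2+8.3+5.5 = 18
TOR → FIR → ELM → ALP: 7.5+8.3+5.5 = 21.3
The minimum is 18 min via TOR → JCT → ELM → ALP.
So from TOR the first move is to JCT.

JCT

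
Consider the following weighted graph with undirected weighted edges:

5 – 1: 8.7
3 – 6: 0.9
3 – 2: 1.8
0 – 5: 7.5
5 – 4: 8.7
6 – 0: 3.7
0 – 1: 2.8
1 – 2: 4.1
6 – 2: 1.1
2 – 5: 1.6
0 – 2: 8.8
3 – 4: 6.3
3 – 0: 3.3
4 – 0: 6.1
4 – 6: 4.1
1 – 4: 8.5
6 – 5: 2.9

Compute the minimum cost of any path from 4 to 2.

5.2

Shortest distances from 4:
4: 0
6: 4.1  (via 4)
3: 5  (via 6)
2: 5.2  (via 6)
Shortest route: 4–6–2 = 5.2.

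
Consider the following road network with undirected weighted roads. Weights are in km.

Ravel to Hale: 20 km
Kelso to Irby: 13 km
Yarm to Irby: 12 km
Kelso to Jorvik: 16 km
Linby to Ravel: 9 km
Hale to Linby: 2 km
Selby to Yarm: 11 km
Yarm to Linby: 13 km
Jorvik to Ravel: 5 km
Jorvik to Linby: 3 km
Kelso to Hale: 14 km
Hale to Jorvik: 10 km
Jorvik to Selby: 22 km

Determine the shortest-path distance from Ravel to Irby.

Running Dijkstra from Ravel:
Ravel: 0
Jorvik: 5  (via Ravel)
Linby: 8  (via Jorvik)
Hale: 10  (via Linby)
Yarm: 21  (via Linby)
Kelso: 21  (via Jorvik)
Selby: 27  (via Jorvik)
Irby: 33  (via Yarm)
Shortest route: Ravel–Jorvik–Linby–Yarm–Irby = 33 km.

33 km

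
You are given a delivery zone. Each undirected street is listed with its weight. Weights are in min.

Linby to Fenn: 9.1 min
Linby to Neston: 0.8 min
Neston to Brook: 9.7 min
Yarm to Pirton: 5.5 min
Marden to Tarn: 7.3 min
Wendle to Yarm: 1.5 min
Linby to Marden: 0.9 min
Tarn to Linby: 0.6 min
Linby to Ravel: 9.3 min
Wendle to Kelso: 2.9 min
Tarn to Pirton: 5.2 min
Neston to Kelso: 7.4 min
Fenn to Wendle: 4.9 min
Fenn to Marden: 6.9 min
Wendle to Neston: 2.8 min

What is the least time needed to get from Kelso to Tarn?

Compare a few routes:
Kelso–Neston–Linby–Tarn: 7.4+0.8+0.6 = 8.8
Kelso–Wendle–Neston–Linby–Tarn: 2.9+2.8+0.8+0.6 = 7.1
The minimum is 7.1 min via Kelso–Wendle–Neston–Linby–Tarn.

7.1 min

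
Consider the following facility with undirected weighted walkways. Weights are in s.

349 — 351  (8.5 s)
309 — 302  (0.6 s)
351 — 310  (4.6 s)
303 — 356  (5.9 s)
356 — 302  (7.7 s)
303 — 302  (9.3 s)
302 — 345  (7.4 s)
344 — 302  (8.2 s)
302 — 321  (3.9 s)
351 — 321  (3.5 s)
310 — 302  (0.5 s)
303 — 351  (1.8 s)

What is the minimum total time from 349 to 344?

21.8 s

Shortest distances from 349:
349: 0
351: 8.5  (via 349)
303: 10.3  (via 351)
321: 12  (via 351)
310: 13.1  (via 351)
302: 13.6  (via 310)
309: 14.2  (via 302)
356: 16.2  (via 303)
345: 21  (via 302)
344: 21.8  (via 302)
Shortest route: 349–351–310–302–344 = 21.8 s.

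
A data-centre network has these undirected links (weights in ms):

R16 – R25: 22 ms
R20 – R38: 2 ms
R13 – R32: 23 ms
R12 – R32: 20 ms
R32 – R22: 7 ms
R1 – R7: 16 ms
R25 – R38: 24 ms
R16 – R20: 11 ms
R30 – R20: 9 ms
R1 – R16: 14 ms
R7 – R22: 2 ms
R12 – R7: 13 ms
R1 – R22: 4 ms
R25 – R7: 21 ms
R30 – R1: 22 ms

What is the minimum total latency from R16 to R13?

48 ms

Enumerating some paths:
R16 → R1 → R7 → R22 → R32 → R13: 14+16+2+7+23 = 62
R16 → R1 → R22 → R32 → R13: 14+4+7+23 = 48
Cheapest is R16 → R1 → R22 → R32 → R13 at 48 ms.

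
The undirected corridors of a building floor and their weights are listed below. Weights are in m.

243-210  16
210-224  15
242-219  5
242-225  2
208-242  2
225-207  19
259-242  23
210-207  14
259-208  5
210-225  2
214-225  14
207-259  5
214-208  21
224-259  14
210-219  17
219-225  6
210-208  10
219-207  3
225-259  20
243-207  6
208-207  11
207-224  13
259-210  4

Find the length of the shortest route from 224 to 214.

Enumerating some paths:
224 - 207 - 219 - 225 - 214: 13+3+6+14 = 36
224 - 210 - 225 - 214: 15+2+14 = 31
224 - 259 - 210 - 225 - 214: 14+4+2+14 = 34
224 - 207 - 219 - 242 - 225 - 214: 13+3+5+2+14 = 37
The minimum is 31 m via 224 - 210 - 225 - 214.

31 m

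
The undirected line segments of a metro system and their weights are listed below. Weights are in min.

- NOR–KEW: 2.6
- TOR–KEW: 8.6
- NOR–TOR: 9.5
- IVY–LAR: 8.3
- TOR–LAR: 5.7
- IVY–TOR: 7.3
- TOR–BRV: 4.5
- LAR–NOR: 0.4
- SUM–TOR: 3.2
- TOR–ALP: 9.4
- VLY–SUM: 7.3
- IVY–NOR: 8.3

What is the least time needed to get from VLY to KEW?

19.1 min

Settle nodes by increasing distance from VLY:
VLY: 0
SUM: 7.3  (via VLY)
TOR: 10.5  (via SUM)
BRV: 15  (via TOR)
LAR: 16.2  (via TOR)
NOR: 16.6  (via LAR)
IVY: 17.8  (via TOR)
KEW: 19.1  (via TOR)
Shortest route: VLY–SUM–TOR–KEW = 19.1 min.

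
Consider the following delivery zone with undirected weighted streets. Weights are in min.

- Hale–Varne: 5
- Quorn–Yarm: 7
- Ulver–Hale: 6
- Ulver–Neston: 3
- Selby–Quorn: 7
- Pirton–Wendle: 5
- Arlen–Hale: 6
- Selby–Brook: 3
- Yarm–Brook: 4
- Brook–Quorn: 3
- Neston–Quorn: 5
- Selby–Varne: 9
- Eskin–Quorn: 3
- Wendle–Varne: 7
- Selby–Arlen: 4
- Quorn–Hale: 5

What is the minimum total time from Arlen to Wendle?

Candidate routes:
Arlen → Hale → Varne → Wendle: 6+5+7 = 18
Arlen → Selby → Varne → Wendle: 4+9+7 = 20
The minimum is 18 min via Arlen → Hale → Varne → Wendle.

18 min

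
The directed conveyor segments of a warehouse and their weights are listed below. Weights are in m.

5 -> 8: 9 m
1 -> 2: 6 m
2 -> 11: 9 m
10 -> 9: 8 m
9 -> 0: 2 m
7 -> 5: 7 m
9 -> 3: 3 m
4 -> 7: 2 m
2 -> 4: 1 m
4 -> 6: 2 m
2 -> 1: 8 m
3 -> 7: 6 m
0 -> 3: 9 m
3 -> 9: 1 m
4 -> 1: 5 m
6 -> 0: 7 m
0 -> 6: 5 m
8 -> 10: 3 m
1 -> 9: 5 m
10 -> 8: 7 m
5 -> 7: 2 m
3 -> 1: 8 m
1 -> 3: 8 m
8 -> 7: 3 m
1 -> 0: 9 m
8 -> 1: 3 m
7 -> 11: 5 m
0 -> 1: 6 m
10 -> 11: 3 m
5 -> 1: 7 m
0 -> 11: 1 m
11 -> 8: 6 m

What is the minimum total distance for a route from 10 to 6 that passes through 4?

Shortest 10→4: 10 → 8 → 1 → 2 → 4 = 17
Best 4 to 6: 4 → 6 costing 2
Total via 4: 17 + 2 = 19 m.

19 m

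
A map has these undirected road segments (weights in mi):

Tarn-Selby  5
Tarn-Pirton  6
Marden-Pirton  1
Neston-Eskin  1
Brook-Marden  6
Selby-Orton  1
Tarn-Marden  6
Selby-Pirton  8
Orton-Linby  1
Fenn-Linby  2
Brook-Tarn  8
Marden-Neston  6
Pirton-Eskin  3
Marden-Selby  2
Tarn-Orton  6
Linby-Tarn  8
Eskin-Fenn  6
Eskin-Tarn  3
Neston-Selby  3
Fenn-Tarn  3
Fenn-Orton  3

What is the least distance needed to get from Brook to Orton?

Enumerating some paths:
Brook–Marden–Selby–Orton: 6+2+1 = 9
Brook–Tarn–Selby–Orton: 8+5+1 = 14
Cheapest is Brook–Marden–Selby–Orton at 9 mi.

9 mi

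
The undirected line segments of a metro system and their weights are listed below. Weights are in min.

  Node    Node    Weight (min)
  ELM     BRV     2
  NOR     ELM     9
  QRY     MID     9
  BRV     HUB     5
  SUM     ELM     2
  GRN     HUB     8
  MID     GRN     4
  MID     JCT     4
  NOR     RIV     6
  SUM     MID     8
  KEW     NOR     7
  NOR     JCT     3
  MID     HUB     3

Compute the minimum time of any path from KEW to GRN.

Settle nodes by increasing distance from KEW:
KEW: 0
NOR: 7  (via KEW)
JCT: 10  (via NOR)
RIV: 13  (via NOR)
MID: 14  (via JCT)
ELM: 16  (via NOR)
HUB: 17  (via MID)
BRV: 18  (via ELM)
GRN: 18  (via MID)
Shortest route: KEW–NOR–JCT–MID–GRN = 18 min.

18 min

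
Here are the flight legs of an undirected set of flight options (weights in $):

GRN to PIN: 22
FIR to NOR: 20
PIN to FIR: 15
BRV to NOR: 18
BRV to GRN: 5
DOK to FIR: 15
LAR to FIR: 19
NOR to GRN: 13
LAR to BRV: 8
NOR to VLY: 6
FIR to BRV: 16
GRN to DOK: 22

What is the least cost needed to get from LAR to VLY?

Shortest distances from LAR:
LAR: 0
BRV: 8  (via LAR)
GRN: 13  (via BRV)
FIR: 19  (via LAR)
NOR: 26  (via BRV)
VLY: 32  (via NOR)
Shortest route: LAR–BRV–NOR–VLY = $32.

$32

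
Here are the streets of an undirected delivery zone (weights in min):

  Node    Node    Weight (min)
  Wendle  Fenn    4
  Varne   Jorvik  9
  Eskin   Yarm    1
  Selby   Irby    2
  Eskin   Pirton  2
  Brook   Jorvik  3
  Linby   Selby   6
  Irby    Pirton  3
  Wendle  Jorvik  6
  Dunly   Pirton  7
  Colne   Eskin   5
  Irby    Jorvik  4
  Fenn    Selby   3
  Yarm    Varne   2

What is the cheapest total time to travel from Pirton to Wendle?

Running Dijkstra from Pirton:
Pirton: 0
Eskin: 2  (via Pirton)
Irby: 3  (via Pirton)
Yarm: 3  (via Eskin)
Varne: 5  (via Yarm)
Selby: 5  (via Irby)
Dunly: 7  (via Pirton)
Jorvik: 7  (via Irby)
Colne: 7  (via Eskin)
Fenn: 8  (via Selby)
Brook: 10  (via Jorvik)
Linby: 11  (via Selby)
Wendle: 12  (via Fenn)
Shortest route: Pirton–Irby–Selby–Fenn–Wendle = 12 min.

12 min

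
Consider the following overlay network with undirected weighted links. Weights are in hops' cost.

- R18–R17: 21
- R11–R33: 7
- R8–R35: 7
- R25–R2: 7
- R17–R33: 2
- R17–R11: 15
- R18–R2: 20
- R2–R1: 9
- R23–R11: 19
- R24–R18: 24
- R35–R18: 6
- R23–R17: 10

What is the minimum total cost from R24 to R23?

Compare a few routes:
R24–R18–R17–R11–R23: 24+21+15+19 = 79
R24–R18–R17–R33–R11–R23: 24+21+2+7+19 = 73
R24–R18–R17–R23: 24+21+10 = 55
Cheapest is R24–R18–R17–R23 at 55 hops' cost.

55 hops' cost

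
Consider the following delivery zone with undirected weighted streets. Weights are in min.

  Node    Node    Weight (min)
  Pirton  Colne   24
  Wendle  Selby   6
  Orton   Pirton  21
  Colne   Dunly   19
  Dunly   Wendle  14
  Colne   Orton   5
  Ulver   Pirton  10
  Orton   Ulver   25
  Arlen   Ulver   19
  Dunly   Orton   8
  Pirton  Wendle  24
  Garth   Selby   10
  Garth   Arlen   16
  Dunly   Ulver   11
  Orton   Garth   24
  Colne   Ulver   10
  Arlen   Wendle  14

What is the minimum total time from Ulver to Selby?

Candidate routes:
Ulver - Pirton - Wendle - Selby: 10+24+6 = 40
Ulver - Arlen - Wendle - Selby: 19+14+6 = 39
Ulver - Dunly - Wendle - Selby: 11+14+6 = 31
The minimum is 31 min via Ulver - Dunly - Wendle - Selby.

31 min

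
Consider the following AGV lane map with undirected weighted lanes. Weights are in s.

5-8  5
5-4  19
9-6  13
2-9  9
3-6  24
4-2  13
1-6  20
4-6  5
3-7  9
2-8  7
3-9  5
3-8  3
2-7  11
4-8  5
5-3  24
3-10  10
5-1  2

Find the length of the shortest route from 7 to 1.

19 s

Enumerating some paths:
7–2–8–5–1: 11+7+5+2 = 25
7–3–8–5–1: 9+3+5+2 = 19
The minimum is 19 s via 7–3–8–5–1.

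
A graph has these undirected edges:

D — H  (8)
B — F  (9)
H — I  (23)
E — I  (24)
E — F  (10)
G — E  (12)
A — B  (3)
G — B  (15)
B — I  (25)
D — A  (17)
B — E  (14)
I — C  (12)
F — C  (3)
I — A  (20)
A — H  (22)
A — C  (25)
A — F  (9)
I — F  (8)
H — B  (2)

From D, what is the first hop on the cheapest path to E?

H

Compare a few routes:
D → H → B → E: 8+2+14 = 24
D → H → B → F → E: 8+2+9+10 = 29
Cheapest is D → H → B → E at 24.
So from D the first move is to H.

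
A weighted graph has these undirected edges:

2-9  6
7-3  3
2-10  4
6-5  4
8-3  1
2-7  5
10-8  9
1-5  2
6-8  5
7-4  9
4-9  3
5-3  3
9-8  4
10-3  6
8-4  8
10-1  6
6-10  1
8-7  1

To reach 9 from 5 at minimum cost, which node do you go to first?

Compare a few routes:
5 - 6 - 10 - 2 - 9: 4+1+4+6 = 15
5 - 3 - 7 - 8 - 9: 3+3+1+4 = 11
5 - 3 - 8 - 9: 3+1+4 = 8
5 - 6 - 8 - 9: 4+5+4 = 13
The minimum is 8 via 5 - 3 - 8 - 9.
So from 5 the first move is to 3.

3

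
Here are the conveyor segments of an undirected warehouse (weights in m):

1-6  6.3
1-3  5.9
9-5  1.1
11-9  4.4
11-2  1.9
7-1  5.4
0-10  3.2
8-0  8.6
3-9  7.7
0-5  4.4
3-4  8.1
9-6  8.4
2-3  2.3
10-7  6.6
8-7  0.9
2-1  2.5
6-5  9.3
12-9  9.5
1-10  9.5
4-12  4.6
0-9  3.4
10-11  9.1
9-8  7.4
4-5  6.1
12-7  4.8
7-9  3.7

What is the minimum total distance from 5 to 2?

Running Dijkstra from 5:
5: 0
9: 1.1  (via 5)
0: 4.4  (via 5)
7: 4.8  (via 9)
11: 5.5  (via 9)
8: 5.7  (via 7)
4: 6.1  (via 5)
2: 7.4  (via 11)
Shortest route: 5–9–11–2 = 7.4 m.

7.4 m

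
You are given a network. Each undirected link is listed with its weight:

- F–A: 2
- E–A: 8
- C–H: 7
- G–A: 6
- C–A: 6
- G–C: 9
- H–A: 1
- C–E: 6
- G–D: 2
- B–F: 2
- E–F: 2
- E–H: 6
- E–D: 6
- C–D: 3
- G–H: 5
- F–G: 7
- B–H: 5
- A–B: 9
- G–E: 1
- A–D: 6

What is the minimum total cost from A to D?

6

Enumerating some paths:
A–F–E–G–D: 2+2+1+2 = 7
A–D: 6 = 6
A–G–D: 6+2 = 8
Cheapest is A–D at 6.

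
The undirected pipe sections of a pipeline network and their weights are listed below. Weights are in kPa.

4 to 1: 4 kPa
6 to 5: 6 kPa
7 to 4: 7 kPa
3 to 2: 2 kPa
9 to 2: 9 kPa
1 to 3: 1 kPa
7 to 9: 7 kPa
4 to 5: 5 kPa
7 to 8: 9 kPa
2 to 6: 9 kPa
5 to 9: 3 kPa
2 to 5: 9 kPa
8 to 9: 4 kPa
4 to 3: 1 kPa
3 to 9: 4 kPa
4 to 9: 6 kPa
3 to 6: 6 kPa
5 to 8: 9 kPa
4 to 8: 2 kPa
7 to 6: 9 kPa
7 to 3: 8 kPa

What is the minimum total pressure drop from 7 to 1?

9 kPa

Running Dijkstra from 7:
7: 0
4: 7  (via 7)
9: 7  (via 7)
3: 8  (via 7)
1: 9  (via 3)
Shortest route: 7–3–1 = 9 kPa.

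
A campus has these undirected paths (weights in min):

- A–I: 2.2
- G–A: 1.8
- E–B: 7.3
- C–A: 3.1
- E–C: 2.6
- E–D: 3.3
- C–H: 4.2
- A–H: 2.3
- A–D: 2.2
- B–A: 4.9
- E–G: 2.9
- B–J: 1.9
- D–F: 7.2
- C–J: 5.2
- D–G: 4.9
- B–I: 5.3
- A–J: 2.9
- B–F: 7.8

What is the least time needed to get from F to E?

10.5 min

Running Dijkstra from F:
F: 0
D: 7.2  (via F)
B: 7.8  (via F)
A: 9.4  (via D)
J: 9.7  (via B)
E: 10.5  (via D)
Shortest route: F → D → E = 10.5 min.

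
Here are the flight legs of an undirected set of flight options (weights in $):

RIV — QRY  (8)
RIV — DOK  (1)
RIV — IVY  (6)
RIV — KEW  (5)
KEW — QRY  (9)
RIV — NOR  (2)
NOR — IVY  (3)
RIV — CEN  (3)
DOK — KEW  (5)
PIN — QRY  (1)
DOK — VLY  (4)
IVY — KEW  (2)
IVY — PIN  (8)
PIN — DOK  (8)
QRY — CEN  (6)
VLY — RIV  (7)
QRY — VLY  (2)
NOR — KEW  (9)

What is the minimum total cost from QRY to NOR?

$9

Compare a few routes:
QRY → CEN → RIV → NOR: 6+3+2 = 11
QRY → VLY → RIV → NOR: 2+7+2 = 11
QRY → RIV → NOR: 8+2 = 10
QRY → VLY → DOK → RIV → NOR: 2+4+1+2 = 9
Cheapest is QRY → VLY → DOK → RIV → NOR at $9.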